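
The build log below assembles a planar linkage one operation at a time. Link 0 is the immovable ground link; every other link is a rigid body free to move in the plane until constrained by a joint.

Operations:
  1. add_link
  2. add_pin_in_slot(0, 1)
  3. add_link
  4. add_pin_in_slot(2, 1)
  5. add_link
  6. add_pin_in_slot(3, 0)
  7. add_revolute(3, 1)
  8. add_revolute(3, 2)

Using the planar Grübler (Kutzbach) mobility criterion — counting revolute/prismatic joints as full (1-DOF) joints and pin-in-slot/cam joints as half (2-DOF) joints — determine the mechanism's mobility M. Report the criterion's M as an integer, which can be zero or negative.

(L,J1,J2)=(1,0,0); link0 fixed
link1: (2,0,0)
PS 0-1 [J2]: (2,0,1)
link2: (3,0,1)
PS 2-1 [J2]: (3,0,2)
link3: (4,0,2)
PS 3-0 [J2]: (4,0,3)
R 3-1 [J1]: (4,1,3)
R 3-2 [J1]: (4,2,3)
Grübler: 3·3 − 2·2 − 3 = 2

M = 2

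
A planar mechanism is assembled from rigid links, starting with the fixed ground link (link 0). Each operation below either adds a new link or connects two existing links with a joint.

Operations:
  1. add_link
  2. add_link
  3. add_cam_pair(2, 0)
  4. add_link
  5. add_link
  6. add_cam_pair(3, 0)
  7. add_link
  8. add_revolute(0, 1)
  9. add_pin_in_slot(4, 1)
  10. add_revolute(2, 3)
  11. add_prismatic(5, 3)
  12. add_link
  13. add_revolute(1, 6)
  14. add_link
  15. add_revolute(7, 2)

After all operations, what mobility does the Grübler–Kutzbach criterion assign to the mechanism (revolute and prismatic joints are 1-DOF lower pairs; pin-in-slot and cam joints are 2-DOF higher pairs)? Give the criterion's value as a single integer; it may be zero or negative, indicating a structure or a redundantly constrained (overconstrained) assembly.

M = 8

[1;0;0] (link 0 is ground)
L+ [2;0;0]
L+ [3;0;0]
C(2,0)∈J2 [3;0;1]
L+ [4;0;1]
L+ [5;0;1]
C(3,0)∈J2 [5;0;2]
L+ [6;0;2]
R(0,1)∈J1 [6;1;2]
PS(4,1)∈J2 [6;1;3]
R(2,3)∈J1 [6;2;3]
P(5,3)∈J1 [6;3;3]
L+ [7;3;3]
R(1,6)∈J1 [7;4;3]
L+ [8;4;3]
R(7,2)∈J1 [8;5;3]
mobility = 21 − 10 − 3 = 8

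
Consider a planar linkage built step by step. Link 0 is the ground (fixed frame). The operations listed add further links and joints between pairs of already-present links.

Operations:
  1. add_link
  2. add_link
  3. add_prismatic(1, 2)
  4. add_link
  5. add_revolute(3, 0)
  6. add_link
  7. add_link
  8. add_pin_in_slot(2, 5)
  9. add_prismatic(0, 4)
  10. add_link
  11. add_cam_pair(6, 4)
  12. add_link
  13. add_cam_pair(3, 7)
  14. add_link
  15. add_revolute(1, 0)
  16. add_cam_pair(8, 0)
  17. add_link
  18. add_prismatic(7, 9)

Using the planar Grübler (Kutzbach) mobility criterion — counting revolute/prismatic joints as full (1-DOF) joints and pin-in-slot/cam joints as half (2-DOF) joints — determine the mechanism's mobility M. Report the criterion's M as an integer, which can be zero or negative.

M = 13

ground; <1,0,0>
#1 <2,0,0>
#2 <3,0,0>
P:1↔2 J1 <3,1,0>
#3 <4,1,0>
R:3↔0 J1 <4,2,0>
#4 <5,2,0>
#5 <6,2,0>
PS:2↔5 J2 <6,2,1>
P:0↔4 J1 <6,3,1>
#6 <7,3,1>
C:6↔4 J2 <7,3,2>
#7 <8,3,2>
C:3↔7 J2 <8,3,3>
#8 <9,3,3>
R:1↔0 J1 <9,4,3>
C:8↔0 J2 <9,4,4>
#9 <10,4,4>
P:7↔9 J1 <10,5,4>
3×9 − 2×5 − 1×4 = 13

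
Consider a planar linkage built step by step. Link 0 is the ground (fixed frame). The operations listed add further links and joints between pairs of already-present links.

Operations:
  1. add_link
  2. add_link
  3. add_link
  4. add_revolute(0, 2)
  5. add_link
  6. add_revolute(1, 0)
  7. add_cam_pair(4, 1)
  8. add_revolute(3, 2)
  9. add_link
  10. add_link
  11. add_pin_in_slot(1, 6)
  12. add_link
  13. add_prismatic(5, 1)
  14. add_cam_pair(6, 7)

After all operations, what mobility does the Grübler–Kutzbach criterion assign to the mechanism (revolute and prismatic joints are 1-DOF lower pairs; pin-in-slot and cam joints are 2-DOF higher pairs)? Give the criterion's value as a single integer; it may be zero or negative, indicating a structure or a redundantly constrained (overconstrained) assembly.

M = 10

ground; <1,0,0>
#1 <2,0,0>
#2 <3,0,0>
#3 <4,0,0>
R:0↔2 J1 <4,1,0>
#4 <5,1,0>
R:1↔0 J1 <5,2,0>
C:4↔1 J2 <5,2,1>
R:3↔2 J1 <5,3,1>
#5 <6,3,1>
#6 <7,3,1>
PS:1↔6 J2 <7,3,2>
#7 <8,3,2>
P:5↔1 J1 <8,4,2>
C:6↔7 J2 <8,4,3>
3×7 − 2×4 − 1×3 = 10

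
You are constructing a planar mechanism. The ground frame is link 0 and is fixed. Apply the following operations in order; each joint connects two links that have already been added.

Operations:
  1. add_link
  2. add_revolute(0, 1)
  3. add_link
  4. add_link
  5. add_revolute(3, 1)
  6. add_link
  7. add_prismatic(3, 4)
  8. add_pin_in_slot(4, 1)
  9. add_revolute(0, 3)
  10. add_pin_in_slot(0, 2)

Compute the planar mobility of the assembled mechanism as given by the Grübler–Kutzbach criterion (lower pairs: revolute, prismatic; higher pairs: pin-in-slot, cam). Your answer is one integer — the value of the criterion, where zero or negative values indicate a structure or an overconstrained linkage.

link 0 = ground. State L|J1|J2 = 1|0|0
+link1  2|0|0
R(0,1) f=1→J1  2|1|0
+link2  3|1|0
+link3  4|1|0
R(3,1) f=1→J1  4|2|0
+link4  5|2|0
P(3,4) f=1→J1  5|3|0
PS(4,1) f=2→J2  5|3|1
R(0,3) f=1→J1  5|4|1
PS(0,2) f=2→J2  5|4|2
M = 3(5−1)−2·4−2 = 12−8−2 = 2

M = 2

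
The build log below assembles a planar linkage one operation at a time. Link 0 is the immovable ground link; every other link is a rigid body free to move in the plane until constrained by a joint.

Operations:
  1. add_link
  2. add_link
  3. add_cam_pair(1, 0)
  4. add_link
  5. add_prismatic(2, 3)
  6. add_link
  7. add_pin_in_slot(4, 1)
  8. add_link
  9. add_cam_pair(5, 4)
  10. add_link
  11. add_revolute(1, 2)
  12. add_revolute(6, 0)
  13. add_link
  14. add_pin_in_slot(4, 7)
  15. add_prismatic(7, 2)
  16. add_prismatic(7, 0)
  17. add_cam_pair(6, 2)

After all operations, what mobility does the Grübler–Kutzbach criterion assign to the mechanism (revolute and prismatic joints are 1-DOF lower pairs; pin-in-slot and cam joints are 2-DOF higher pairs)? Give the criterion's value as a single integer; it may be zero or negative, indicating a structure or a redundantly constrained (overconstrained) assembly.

M = 6

L=1 J1=0 J2=0
add link → L=2 J1=0 J2=0
add link → L=3 J1=0 J2=0
C@1,0 dof=2 J2 → L=3 J1=0 J2=1
add link → L=4 J1=0 J2=1
P@2,3 dof=1 J1 → L=4 J1=1 J2=1
add link → L=5 J1=1 J2=1
PS@4,1 dof=2 J2 → L=5 J1=1 J2=2
add link → L=6 J1=1 J2=2
C@5,4 dof=2 J2 → L=6 J1=1 J2=3
add link → L=7 J1=1 J2=3
R@1,2 dof=1 J1 → L=7 J1=2 J2=3
R@6,0 dof=1 J1 → L=7 J1=3 J2=3
add link → L=8 J1=3 J2=3
PS@4,7 dof=2 J2 → L=8 J1=3 J2=4
P@7,2 dof=1 J1 → L=8 J1=4 J2=4
P@7,0 dof=1 J1 → L=8 J1=5 J2=4
C@6,2 dof=2 J2 → L=8 J1=5 J2=5
M=3(L−1)−2J1−J2=3·7−2·5−5=6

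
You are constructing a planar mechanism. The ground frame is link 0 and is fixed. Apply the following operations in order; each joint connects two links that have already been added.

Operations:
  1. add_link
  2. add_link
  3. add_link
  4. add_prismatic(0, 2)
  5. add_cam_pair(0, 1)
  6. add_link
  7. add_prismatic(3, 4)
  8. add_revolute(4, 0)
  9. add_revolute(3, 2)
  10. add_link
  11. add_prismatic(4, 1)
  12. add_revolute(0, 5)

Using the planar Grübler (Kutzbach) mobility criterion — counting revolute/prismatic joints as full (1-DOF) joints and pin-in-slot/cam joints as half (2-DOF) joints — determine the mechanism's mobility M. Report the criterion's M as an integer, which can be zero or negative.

M = 2

link 0 = ground. State L|J1|J2 = 1|0|0
+link1  2|0|0
+link2  3|0|0
+link3  4|0|0
P(0,2) f=1→J1  4|1|0
C(0,1) f=2→J2  4|1|1
+link4  5|1|1
P(3,4) f=1→J1  5|2|1
R(4,0) f=1→J1  5|3|1
R(3,2) f=1→J1  5|4|1
+link5  6|4|1
P(4,1) f=1→J1  6|5|1
R(0,5) f=1→J1  6|6|1
M = 3(6−1)−2·6−1 = 15−12−1 = 2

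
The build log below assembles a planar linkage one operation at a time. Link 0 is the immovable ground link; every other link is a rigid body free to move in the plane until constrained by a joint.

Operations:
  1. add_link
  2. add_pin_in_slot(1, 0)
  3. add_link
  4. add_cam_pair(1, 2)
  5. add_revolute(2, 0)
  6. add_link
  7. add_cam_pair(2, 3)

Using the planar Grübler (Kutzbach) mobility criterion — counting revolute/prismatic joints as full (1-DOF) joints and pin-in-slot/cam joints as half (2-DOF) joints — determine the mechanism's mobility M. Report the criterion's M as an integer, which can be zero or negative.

M = 4

link 0 = ground. State L|J1|J2 = 1|0|0
+link1  2|0|0
PS(1,0) f=2→J2  2|0|1
+link2  3|0|1
C(1,2) f=2→J2  3|0|2
R(2,0) f=1→J1  3|1|2
+link3  4|1|2
C(2,3) f=2→J2  4|1|3
M = 3(4−1)−2·1−3 = 9−2−3 = 4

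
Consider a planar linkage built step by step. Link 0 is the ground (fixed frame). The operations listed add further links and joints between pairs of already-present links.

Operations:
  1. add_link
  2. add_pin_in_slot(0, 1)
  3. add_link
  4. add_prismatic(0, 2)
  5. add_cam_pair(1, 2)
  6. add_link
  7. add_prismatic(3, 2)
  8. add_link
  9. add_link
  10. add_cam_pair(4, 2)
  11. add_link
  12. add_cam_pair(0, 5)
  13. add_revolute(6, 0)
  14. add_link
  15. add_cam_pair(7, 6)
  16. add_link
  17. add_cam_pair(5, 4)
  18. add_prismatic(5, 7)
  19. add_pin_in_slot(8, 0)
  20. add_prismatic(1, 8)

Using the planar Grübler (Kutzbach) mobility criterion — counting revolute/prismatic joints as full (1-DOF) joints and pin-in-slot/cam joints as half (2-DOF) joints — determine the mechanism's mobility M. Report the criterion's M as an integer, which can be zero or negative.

M = 7

ground; <1,0,0>
#1 <2,0,0>
PS:0↔1 J2 <2,0,1>
#2 <3,0,1>
P:0↔2 J1 <3,1,1>
C:1↔2 J2 <3,1,2>
#3 <4,1,2>
P:3↔2 J1 <4,2,2>
#4 <5,2,2>
#5 <6,2,2>
C:4↔2 J2 <6,2,3>
#6 <7,2,3>
C:0↔5 J2 <7,2,4>
R:6↔0 J1 <7,3,4>
#7 <8,3,4>
C:7↔6 J2 <8,3,5>
#8 <9,3,5>
C:5↔4 J2 <9,3,6>
P:5↔7 J1 <9,4,6>
PS:8↔0 J2 <9,4,7>
P:1↔8 J1 <9,5,7>
3×8 − 2×5 − 1×7 = 7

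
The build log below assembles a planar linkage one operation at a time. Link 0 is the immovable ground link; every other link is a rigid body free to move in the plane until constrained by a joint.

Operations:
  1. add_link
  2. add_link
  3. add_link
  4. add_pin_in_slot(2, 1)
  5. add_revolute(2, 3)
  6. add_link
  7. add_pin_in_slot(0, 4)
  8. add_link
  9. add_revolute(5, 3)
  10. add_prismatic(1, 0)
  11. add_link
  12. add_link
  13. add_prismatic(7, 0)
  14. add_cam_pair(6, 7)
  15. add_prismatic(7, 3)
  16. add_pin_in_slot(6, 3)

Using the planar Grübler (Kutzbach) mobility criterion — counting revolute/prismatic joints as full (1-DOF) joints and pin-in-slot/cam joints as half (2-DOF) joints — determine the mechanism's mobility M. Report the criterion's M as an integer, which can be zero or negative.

link 0 = ground. State L|J1|J2 = 1|0|0
+link1  2|0|0
+link2  3|0|0
+link3  4|0|0
PS(2,1) f=2→J2  4|0|1
R(2,3) f=1→J1  4|1|1
+link4  5|1|1
PS(0,4) f=2→J2  5|1|2
+link5  6|1|2
R(5,3) f=1→J1  6|2|2
P(1,0) f=1→J1  6|3|2
+link6  7|3|2
+link7  8|3|2
P(7,0) f=1→J1  8|4|2
C(6,7) f=2→J2  8|4|3
P(7,3) f=1→J1  8|5|3
PS(6,3) f=2→J2  8|5|4
M = 3(8−1)−2·5−4 = 21−10−4 = 7

M = 7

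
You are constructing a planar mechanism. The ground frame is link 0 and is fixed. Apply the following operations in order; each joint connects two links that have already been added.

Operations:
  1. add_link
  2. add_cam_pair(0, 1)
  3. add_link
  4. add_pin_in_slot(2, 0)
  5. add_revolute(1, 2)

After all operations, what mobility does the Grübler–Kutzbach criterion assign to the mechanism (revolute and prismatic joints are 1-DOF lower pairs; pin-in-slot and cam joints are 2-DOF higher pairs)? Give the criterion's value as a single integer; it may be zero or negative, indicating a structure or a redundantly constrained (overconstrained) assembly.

link 0 = ground. State L|J1|J2 = 1|0|0
+link1  2|0|0
C(0,1) f=2→J2  2|0|1
+link2  3|0|1
PS(2,0) f=2→J2  3|0|2
R(1,2) f=1→J1  3|1|2
M = 3(3−1)−2·1−2 = 6−2−2 = 2

M = 2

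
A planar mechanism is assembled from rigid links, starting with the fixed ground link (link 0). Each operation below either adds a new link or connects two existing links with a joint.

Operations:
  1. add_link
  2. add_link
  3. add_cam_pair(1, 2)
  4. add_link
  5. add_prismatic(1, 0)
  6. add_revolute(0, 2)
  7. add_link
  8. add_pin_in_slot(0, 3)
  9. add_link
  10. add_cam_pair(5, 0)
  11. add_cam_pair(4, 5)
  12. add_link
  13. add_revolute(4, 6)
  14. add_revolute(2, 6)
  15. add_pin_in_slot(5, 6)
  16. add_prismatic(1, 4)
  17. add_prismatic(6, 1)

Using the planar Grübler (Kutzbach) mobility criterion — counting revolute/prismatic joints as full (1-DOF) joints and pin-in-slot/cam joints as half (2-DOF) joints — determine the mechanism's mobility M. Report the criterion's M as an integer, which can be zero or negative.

M = 1

(L,J1,J2)=(1,0,0); link0 fixed
link1: (2,0,0)
link2: (3,0,0)
C 1-2 [J2]: (3,0,1)
link3: (4,0,1)
P 1-0 [J1]: (4,1,1)
R 0-2 [J1]: (4,2,1)
link4: (5,2,1)
PS 0-3 [J2]: (5,2,2)
link5: (6,2,2)
C 5-0 [J2]: (6,2,3)
C 4-5 [J2]: (6,2,4)
link6: (7,2,4)
R 4-6 [J1]: (7,3,4)
R 2-6 [J1]: (7,4,4)
PS 5-6 [J2]: (7,4,5)
P 1-4 [J1]: (7,5,5)
P 6-1 [J1]: (7,6,5)
Grübler: 3·6 − 2·6 − 5 = 1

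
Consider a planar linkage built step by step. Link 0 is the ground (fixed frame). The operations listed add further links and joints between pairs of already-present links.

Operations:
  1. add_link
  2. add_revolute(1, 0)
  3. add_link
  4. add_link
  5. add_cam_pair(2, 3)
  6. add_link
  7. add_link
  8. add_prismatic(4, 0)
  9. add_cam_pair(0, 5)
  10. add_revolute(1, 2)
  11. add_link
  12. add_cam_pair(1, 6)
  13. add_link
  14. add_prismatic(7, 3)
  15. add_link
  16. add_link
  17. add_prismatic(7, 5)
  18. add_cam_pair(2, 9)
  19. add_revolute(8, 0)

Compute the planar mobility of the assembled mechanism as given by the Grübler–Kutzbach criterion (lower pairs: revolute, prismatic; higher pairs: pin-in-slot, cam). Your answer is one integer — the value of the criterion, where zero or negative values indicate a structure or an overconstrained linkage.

M = 11

(L,J1,J2)=(1,0,0); link0 fixed
link1: (2,0,0)
R 1-0 [J1]: (2,1,0)
link2: (3,1,0)
link3: (4,1,0)
C 2-3 [J2]: (4,1,1)
link4: (5,1,1)
link5: (6,1,1)
P 4-0 [J1]: (6,2,1)
C 0-5 [J2]: (6,2,2)
R 1-2 [J1]: (6,3,2)
link6: (7,3,2)
C 1-6 [J2]: (7,3,3)
link7: (8,3,3)
P 7-3 [J1]: (8,4,3)
link8: (9,4,3)
link9: (10,4,3)
P 7-5 [J1]: (10,5,3)
C 2-9 [J2]: (10,5,4)
R 8-0 [J1]: (10,6,4)
Grübler: 3·9 − 2·6 − 4 = 11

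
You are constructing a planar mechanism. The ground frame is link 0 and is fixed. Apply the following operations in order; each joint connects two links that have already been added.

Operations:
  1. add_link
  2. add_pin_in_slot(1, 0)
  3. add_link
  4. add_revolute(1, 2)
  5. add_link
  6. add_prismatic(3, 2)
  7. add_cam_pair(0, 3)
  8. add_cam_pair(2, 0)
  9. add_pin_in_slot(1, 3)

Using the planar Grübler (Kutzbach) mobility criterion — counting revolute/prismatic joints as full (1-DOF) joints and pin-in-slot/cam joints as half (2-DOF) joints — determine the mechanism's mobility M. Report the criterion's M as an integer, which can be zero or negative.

[1;0;0] (link 0 is ground)
L+ [2;0;0]
PS(1,0)∈J2 [2;0;1]
L+ [3;0;1]
R(1,2)∈J1 [3;1;1]
L+ [4;1;1]
P(3,2)∈J1 [4;2;1]
C(0,3)∈J2 [4;2;2]
C(2,0)∈J2 [4;2;3]
PS(1,3)∈J2 [4;2;4]
mobility = 9 − 4 − 4 = 1

M = 1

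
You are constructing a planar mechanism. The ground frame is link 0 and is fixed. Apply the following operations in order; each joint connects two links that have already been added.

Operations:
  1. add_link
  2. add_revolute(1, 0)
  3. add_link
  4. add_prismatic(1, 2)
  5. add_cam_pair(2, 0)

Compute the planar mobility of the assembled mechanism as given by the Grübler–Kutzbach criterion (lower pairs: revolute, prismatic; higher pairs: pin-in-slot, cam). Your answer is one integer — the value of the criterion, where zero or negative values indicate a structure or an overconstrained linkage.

M = 1

L=1 J1=0 J2=0
add link → L=2 J1=0 J2=0
R@1,0 dof=1 J1 → L=2 J1=1 J2=0
add link → L=3 J1=1 J2=0
P@1,2 dof=1 J1 → L=3 J1=2 J2=0
C@2,0 dof=2 J2 → L=3 J1=2 J2=1
M=3(L−1)−2J1−J2=3·2−2·2−1=1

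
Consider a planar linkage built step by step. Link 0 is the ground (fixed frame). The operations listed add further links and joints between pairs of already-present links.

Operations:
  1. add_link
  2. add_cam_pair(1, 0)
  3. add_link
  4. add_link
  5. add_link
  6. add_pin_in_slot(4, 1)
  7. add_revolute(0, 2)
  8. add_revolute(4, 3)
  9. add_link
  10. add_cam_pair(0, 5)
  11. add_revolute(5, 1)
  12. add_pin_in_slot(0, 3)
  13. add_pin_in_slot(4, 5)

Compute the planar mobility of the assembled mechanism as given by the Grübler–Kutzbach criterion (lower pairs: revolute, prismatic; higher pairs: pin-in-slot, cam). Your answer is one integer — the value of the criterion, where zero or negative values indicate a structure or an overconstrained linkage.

ground; <1,0,0>
#1 <2,0,0>
C:1↔0 J2 <2,0,1>
#2 <3,0,1>
#3 <4,0,1>
#4 <5,0,1>
PS:4↔1 J2 <5,0,2>
R:0↔2 J1 <5,1,2>
R:4↔3 J1 <5,2,2>
#5 <6,2,2>
C:0↔5 J2 <6,2,3>
R:5↔1 J1 <6,3,3>
PS:0↔3 J2 <6,3,4>
PS:4↔5 J2 <6,3,5>
3×5 − 2×3 − 1×5 = 4

M = 4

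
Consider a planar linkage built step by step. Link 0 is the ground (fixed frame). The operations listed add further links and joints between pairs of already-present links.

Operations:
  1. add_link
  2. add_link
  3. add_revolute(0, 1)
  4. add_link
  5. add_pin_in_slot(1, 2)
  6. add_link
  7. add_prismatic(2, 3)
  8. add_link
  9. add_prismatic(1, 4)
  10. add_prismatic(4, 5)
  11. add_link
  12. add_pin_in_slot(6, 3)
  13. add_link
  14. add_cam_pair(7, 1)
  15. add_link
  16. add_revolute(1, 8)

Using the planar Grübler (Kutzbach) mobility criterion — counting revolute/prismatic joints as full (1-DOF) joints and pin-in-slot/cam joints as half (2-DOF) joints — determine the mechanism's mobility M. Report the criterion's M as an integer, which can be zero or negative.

M = 11

L=1 J1=0 J2=0
add link → L=2 J1=0 J2=0
add link → L=3 J1=0 J2=0
R@0,1 dof=1 J1 → L=3 J1=1 J2=0
add link → L=4 J1=1 J2=0
PS@1,2 dof=2 J2 → L=4 J1=1 J2=1
add link → L=5 J1=1 J2=1
P@2,3 dof=1 J1 → L=5 J1=2 J2=1
add link → L=6 J1=2 J2=1
P@1,4 dof=1 J1 → L=6 J1=3 J2=1
P@4,5 dof=1 J1 → L=6 J1=4 J2=1
add link → L=7 J1=4 J2=1
PS@6,3 dof=2 J2 → L=7 J1=4 J2=2
add link → L=8 J1=4 J2=2
C@7,1 dof=2 J2 → L=8 J1=4 J2=3
add link → L=9 J1=4 J2=3
R@1,8 dof=1 J1 → L=9 J1=5 J2=3
M=3(L−1)−2J1−J2=3·8−2·5−3=11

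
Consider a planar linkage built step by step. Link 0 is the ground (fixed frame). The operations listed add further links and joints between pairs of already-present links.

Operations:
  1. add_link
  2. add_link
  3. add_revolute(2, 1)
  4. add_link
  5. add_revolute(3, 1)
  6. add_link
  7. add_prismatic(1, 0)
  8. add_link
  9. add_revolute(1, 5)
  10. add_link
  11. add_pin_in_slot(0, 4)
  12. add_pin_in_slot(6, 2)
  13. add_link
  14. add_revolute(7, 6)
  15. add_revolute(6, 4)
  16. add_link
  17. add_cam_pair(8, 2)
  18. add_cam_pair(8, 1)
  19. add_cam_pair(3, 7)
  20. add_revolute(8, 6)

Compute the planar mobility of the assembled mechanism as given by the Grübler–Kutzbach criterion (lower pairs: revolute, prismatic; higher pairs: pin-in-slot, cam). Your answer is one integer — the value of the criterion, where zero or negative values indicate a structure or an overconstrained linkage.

M = 5

L=1 J1=0 J2=0
add link → L=2 J1=0 J2=0
add link → L=3 J1=0 J2=0
R@2,1 dof=1 J1 → L=3 J1=1 J2=0
add link → L=4 J1=1 J2=0
R@3,1 dof=1 J1 → L=4 J1=2 J2=0
add link → L=5 J1=2 J2=0
P@1,0 dof=1 J1 → L=5 J1=3 J2=0
add link → L=6 J1=3 J2=0
R@1,5 dof=1 J1 → L=6 J1=4 J2=0
add link → L=7 J1=4 J2=0
PS@0,4 dof=2 J2 → L=7 J1=4 J2=1
PS@6,2 dof=2 J2 → L=7 J1=4 J2=2
add link → L=8 J1=4 J2=2
R@7,6 dof=1 J1 → L=8 J1=5 J2=2
R@6,4 dof=1 J1 → L=8 J1=6 J2=2
add link → L=9 J1=6 J2=2
C@8,2 dof=2 J2 → L=9 J1=6 J2=3
C@8,1 dof=2 J2 → L=9 J1=6 J2=4
C@3,7 dof=2 J2 → L=9 J1=6 J2=5
R@8,6 dof=1 J1 → L=9 J1=7 J2=5
M=3(L−1)−2J1−J2=3·8−2·7−5=5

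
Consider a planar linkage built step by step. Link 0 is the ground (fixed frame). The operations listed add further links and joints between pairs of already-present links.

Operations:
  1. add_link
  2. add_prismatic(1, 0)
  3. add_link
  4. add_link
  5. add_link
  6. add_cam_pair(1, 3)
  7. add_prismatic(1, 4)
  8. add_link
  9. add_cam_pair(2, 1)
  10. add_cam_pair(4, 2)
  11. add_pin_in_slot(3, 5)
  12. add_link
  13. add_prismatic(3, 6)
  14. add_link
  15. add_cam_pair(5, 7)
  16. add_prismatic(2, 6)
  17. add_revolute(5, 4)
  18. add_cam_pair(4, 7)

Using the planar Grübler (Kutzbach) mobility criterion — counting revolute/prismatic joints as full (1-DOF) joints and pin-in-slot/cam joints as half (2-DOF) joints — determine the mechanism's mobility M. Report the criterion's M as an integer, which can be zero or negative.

link 0 = ground. State L|J1|J2 = 1|0|0
+link1  2|0|0
P(1,0) f=1→J1  2|1|0
+link2  3|1|0
+link3  4|1|0
+link4  5|1|0
C(1,3) f=2→J2  5|1|1
P(1,4) f=1→J1  5|2|1
+link5  6|2|1
C(2,1) f=2→J2  6|2|2
C(4,2) f=2→J2  6|2|3
PS(3,5) f=2→J2  6|2|4
+link6  7|2|4
P(3,6) f=1→J1  7|3|4
+link7  8|3|4
C(5,7) f=2→J2  8|3|5
P(2,6) f=1→J1  8|4|5
R(5,4) f=1→J1  8|5|5
C(4,7) f=2→J2  8|5|6
M = 3(8−1)−2·5−6 = 21−10−6 = 5

M = 5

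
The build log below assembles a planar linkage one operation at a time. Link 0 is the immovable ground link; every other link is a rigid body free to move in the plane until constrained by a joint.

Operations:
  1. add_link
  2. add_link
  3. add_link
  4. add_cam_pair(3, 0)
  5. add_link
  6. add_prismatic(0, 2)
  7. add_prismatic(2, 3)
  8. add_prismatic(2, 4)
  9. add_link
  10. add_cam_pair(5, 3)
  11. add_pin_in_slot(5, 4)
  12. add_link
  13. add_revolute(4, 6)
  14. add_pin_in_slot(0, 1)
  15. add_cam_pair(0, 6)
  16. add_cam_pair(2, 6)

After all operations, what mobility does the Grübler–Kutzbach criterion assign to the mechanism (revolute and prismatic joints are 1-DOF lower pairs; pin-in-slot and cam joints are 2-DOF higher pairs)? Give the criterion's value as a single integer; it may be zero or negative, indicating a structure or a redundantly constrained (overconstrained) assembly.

M = 4

[1;0;0] (link 0 is ground)
L+ [2;0;0]
L+ [3;0;0]
L+ [4;0;0]
C(3,0)∈J2 [4;0;1]
L+ [5;0;1]
P(0,2)∈J1 [5;1;1]
P(2,3)∈J1 [5;2;1]
P(2,4)∈J1 [5;3;1]
L+ [6;3;1]
C(5,3)∈J2 [6;3;2]
PS(5,4)∈J2 [6;3;3]
L+ [7;3;3]
R(4,6)∈J1 [7;4;3]
PS(0,1)∈J2 [7;4;4]
C(0,6)∈J2 [7;4;5]
C(2,6)∈J2 [7;4;6]
mobility = 18 − 8 − 6 = 4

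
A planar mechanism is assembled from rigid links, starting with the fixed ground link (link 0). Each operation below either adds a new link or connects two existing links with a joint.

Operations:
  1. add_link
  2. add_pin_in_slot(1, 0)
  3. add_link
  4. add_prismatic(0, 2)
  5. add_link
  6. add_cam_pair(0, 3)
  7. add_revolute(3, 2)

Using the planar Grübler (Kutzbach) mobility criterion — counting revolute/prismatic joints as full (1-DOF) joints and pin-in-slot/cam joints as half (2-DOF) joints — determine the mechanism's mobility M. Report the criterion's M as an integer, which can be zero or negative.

M = 3

link 0 = ground. State L|J1|J2 = 1|0|0
+link1  2|0|0
PS(1,0) f=2→J2  2|0|1
+link2  3|0|1
P(0,2) f=1→J1  3|1|1
+link3  4|1|1
C(0,3) f=2→J2  4|1|2
R(3,2) f=1→J1  4|2|2
M = 3(4−1)−2·2−2 = 9−4−2 = 3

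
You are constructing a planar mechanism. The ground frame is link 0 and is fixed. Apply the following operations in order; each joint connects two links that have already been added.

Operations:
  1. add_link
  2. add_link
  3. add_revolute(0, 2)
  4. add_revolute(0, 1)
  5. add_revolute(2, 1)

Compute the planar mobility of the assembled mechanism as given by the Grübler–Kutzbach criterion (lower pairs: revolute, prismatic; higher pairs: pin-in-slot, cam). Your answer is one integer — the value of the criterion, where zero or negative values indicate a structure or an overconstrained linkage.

M = 0

[1;0;0] (link 0 is ground)
L+ [2;0;0]
L+ [3;0;0]
R(0,2)∈J1 [3;1;0]
R(0,1)∈J1 [3;2;0]
R(2,1)∈J1 [3;3;0]
mobility = 6 − 6 − 0 = 0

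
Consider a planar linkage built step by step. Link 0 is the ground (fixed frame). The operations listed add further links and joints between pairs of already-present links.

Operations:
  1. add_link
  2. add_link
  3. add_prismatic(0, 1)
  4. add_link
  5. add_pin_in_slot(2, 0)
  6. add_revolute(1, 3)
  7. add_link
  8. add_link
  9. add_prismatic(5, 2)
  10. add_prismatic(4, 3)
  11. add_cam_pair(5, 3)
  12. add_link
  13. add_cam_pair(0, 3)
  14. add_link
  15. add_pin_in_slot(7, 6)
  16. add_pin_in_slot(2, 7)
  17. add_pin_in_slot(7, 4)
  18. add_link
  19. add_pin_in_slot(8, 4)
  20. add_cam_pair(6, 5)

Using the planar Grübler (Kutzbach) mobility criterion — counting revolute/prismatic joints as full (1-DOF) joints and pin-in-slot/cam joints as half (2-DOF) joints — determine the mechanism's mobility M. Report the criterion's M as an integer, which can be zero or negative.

M = 8

L=1 J1=0 J2=0
add link → L=2 J1=0 J2=0
add link → L=3 J1=0 J2=0
P@0,1 dof=1 J1 → L=3 J1=1 J2=0
add link → L=4 J1=1 J2=0
PS@2,0 dof=2 J2 → L=4 J1=1 J2=1
R@1,3 dof=1 J1 → L=4 J1=2 J2=1
add link → L=5 J1=2 J2=1
add link → L=6 J1=2 J2=1
P@5,2 dof=1 J1 → L=6 J1=3 J2=1
P@4,3 dof=1 J1 → L=6 J1=4 J2=1
C@5,3 dof=2 J2 → L=6 J1=4 J2=2
add link → L=7 J1=4 J2=2
C@0,3 dof=2 J2 → L=7 J1=4 J2=3
add link → L=8 J1=4 J2=3
PS@7,6 dof=2 J2 → L=8 J1=4 J2=4
PS@2,7 dof=2 J2 → L=8 J1=4 J2=5
PS@7,4 dof=2 J2 → L=8 J1=4 J2=6
add link → L=9 J1=4 J2=6
PS@8,4 dof=2 J2 → L=9 J1=4 J2=7
C@6,5 dof=2 J2 → L=9 J1=4 J2=8
M=3(L−1)−2J1−J2=3·8−2·4−8=8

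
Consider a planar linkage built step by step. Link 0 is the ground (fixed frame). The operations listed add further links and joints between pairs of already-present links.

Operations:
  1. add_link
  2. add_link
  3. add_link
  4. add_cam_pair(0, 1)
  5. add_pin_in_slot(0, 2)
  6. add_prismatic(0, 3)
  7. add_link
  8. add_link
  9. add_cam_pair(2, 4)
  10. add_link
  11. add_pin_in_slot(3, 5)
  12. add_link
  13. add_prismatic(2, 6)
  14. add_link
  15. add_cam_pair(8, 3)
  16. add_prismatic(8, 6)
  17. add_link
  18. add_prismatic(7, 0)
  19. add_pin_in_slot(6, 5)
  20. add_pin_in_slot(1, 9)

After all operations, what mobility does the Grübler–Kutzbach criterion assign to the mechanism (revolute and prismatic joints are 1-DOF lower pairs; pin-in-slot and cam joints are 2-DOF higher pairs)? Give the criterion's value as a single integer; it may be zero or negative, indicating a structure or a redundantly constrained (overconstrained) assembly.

M = 12

L=1 J1=0 J2=0
add link → L=2 J1=0 J2=0
add link → L=3 J1=0 J2=0
add link → L=4 J1=0 J2=0
C@0,1 dof=2 J2 → L=4 J1=0 J2=1
PS@0,2 dof=2 J2 → L=4 J1=0 J2=2
P@0,3 dof=1 J1 → L=4 J1=1 J2=2
add link → L=5 J1=1 J2=2
add link → L=6 J1=1 J2=2
C@2,4 dof=2 J2 → L=6 J1=1 J2=3
add link → L=7 J1=1 J2=3
PS@3,5 dof=2 J2 → L=7 J1=1 J2=4
add link → L=8 J1=1 J2=4
P@2,6 dof=1 J1 → L=8 J1=2 J2=4
add link → L=9 J1=2 J2=4
C@8,3 dof=2 J2 → L=9 J1=2 J2=5
P@8,6 dof=1 J1 → L=9 J1=3 J2=5
add link → L=10 J1=3 J2=5
P@7,0 dof=1 J1 → L=10 J1=4 J2=5
PS@6,5 dof=2 J2 → L=10 J1=4 J2=6
PS@1,9 dof=2 J2 → L=10 J1=4 J2=7
M=3(L−1)−2J1−J2=3·9−2·4−7=12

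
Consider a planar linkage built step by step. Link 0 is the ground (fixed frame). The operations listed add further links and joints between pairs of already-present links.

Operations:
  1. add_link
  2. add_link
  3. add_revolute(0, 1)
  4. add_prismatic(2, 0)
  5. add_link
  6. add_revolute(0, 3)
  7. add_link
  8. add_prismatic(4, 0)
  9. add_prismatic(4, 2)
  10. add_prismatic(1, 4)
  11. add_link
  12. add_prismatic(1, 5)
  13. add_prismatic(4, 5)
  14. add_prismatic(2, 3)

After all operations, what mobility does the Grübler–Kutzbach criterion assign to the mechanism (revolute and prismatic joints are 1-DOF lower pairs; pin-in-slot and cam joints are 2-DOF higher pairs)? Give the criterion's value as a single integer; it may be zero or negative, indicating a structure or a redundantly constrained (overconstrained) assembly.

M = -3

[1;0;0] (link 0 is ground)
L+ [2;0;0]
L+ [3;0;0]
R(0,1)∈J1 [3;1;0]
P(2,0)∈J1 [3;2;0]
L+ [4;2;0]
R(0,3)∈J1 [4;3;0]
L+ [5;3;0]
P(4,0)∈J1 [5;4;0]
P(4,2)∈J1 [5;5;0]
P(1,4)∈J1 [5;6;0]
L+ [6;6;0]
P(1,5)∈J1 [6;7;0]
P(4,5)∈J1 [6;8;0]
P(2,3)∈J1 [6;9;0]
mobility = 15 − 18 − 0 = -3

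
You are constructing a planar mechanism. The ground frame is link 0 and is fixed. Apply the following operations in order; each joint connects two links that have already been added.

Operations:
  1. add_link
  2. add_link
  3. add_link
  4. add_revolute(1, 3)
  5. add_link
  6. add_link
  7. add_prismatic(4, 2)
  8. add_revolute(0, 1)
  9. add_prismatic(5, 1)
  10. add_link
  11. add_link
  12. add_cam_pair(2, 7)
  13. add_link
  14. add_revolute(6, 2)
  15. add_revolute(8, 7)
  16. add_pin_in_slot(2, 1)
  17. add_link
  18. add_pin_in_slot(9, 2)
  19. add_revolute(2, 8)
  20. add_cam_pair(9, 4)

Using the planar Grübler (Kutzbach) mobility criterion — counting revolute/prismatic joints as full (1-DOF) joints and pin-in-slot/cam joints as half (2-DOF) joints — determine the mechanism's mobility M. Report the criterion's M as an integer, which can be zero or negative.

[1;0;0] (link 0 is ground)
L+ [2;0;0]
L+ [3;0;0]
L+ [4;0;0]
R(1,3)∈J1 [4;1;0]
L+ [5;1;0]
L+ [6;1;0]
P(4,2)∈J1 [6;2;0]
R(0,1)∈J1 [6;3;0]
P(5,1)∈J1 [6;4;0]
L+ [7;4;0]
L+ [8;4;0]
C(2,7)∈J2 [8;4;1]
L+ [9;4;1]
R(6,2)∈J1 [9;5;1]
R(8,7)∈J1 [9;6;1]
PS(2,1)∈J2 [9;6;2]
L+ [10;6;2]
PS(9,2)∈J2 [10;6;3]
R(2,8)∈J1 [10;7;3]
C(9,4)∈J2 [10;7;4]
mobility = 27 − 14 − 4 = 9

M = 9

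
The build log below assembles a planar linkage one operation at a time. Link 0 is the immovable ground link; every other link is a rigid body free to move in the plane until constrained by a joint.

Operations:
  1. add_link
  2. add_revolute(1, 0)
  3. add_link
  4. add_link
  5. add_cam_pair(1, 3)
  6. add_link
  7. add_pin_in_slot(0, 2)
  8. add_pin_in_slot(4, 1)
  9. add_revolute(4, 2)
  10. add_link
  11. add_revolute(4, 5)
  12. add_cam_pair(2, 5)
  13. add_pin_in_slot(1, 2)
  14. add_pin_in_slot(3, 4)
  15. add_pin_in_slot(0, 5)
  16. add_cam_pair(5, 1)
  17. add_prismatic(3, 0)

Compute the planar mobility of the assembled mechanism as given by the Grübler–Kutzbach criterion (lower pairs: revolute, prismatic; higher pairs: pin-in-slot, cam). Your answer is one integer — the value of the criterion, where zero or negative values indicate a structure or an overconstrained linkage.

L=1 J1=0 J2=0
add link → L=2 J1=0 J2=0
R@1,0 dof=1 J1 → L=2 J1=1 J2=0
add link → L=3 J1=1 J2=0
add link → L=4 J1=1 J2=0
C@1,3 dof=2 J2 → L=4 J1=1 J2=1
add link → L=5 J1=1 J2=1
PS@0,2 dof=2 J2 → L=5 J1=1 J2=2
PS@4,1 dof=2 J2 → L=5 J1=1 J2=3
R@4,2 dof=1 J1 → L=5 J1=2 J2=3
add link → L=6 J1=2 J2=3
R@4,5 dof=1 J1 → L=6 J1=3 J2=3
C@2,5 dof=2 J2 → L=6 J1=3 J2=4
PS@1,2 dof=2 J2 → L=6 J1=3 J2=5
PS@3,4 dof=2 J2 → L=6 J1=3 J2=6
PS@0,5 dof=2 J2 → L=6 J1=3 J2=7
C@5,1 dof=2 J2 → L=6 J1=3 J2=8
P@3,0 dof=1 J1 → L=6 J1=4 J2=8
M=3(L−1)−2J1−J2=3·5−2·4−8=-1

M = -1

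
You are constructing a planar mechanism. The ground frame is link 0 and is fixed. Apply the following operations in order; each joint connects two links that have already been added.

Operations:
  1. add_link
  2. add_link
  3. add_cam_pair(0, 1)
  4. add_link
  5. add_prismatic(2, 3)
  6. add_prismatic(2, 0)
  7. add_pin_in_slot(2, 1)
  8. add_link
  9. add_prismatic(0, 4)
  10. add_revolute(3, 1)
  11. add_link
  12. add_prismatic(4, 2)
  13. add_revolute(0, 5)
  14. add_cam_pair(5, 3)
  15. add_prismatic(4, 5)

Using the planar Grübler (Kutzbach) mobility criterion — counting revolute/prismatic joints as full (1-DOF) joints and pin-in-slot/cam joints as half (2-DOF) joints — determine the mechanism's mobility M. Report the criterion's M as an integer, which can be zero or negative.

M = -2

[1;0;0] (link 0 is ground)
L+ [2;0;0]
L+ [3;0;0]
C(0,1)∈J2 [3;0;1]
L+ [4;0;1]
P(2,3)∈J1 [4;1;1]
P(2,0)∈J1 [4;2;1]
PS(2,1)∈J2 [4;2;2]
L+ [5;2;2]
P(0,4)∈J1 [5;3;2]
R(3,1)∈J1 [5;4;2]
L+ [6;4;2]
P(4,2)∈J1 [6;5;2]
R(0,5)∈J1 [6;6;2]
C(5,3)∈J2 [6;6;3]
P(4,5)∈J1 [6;7;3]
mobility = 15 − 14 − 3 = -2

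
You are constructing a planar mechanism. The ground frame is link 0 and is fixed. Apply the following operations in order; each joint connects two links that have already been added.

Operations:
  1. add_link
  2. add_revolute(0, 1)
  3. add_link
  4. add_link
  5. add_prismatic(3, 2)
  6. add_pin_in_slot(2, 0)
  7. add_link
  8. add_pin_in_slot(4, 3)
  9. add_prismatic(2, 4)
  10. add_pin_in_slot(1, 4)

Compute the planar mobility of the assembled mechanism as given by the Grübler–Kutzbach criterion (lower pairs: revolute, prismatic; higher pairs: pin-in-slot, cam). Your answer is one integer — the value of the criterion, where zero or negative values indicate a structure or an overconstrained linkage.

L=1 J1=0 J2=0
add link → L=2 J1=0 J2=0
R@0,1 dof=1 J1 → L=2 J1=1 J2=0
add link → L=3 J1=1 J2=0
add link → L=4 J1=1 J2=0
P@3,2 dof=1 J1 → L=4 J1=2 J2=0
PS@2,0 dof=2 J2 → L=4 J1=2 J2=1
add link → L=5 J1=2 J2=1
PS@4,3 dof=2 J2 → L=5 J1=2 J2=2
P@2,4 dof=1 J1 → L=5 J1=3 J2=2
PS@1,4 dof=2 J2 → L=5 J1=3 J2=3
M=3(L−1)−2J1−J2=3·4−2·3−3=3

M = 3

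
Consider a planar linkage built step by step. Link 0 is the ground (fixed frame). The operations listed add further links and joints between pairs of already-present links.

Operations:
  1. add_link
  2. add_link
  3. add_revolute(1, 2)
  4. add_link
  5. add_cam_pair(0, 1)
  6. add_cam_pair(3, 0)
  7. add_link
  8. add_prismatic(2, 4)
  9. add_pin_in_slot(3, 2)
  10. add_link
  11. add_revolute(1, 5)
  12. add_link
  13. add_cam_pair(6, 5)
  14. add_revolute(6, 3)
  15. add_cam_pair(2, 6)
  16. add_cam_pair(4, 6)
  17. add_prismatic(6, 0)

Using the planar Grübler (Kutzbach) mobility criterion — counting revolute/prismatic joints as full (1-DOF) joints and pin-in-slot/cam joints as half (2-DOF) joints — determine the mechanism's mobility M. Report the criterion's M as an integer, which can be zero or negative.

M = 2

ground; <1,0,0>
#1 <2,0,0>
#2 <3,0,0>
R:1↔2 J1 <3,1,0>
#3 <4,1,0>
C:0↔1 J2 <4,1,1>
C:3↔0 J2 <4,1,2>
#4 <5,1,2>
P:2↔4 J1 <5,2,2>
PS:3↔2 J2 <5,2,3>
#5 <6,2,3>
R:1↔5 J1 <6,3,3>
#6 <7,3,3>
C:6↔5 J2 <7,3,4>
R:6↔3 J1 <7,4,4>
C:2↔6 J2 <7,4,5>
C:4↔6 J2 <7,4,6>
P:6↔0 J1 <7,5,6>
3×6 − 2×5 − 1×6 = 2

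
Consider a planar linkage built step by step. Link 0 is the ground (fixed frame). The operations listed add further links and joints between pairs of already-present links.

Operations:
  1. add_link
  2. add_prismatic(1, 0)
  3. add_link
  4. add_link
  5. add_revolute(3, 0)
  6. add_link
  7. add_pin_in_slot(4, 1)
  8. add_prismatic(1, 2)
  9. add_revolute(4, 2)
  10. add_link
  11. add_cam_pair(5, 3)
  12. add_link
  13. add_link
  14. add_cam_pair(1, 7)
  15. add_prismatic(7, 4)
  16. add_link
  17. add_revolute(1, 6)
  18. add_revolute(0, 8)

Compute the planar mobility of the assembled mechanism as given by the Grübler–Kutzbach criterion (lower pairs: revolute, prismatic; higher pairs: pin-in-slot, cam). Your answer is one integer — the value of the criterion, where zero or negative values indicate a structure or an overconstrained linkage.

M = 7

ground; <1,0,0>
#1 <2,0,0>
P:1↔0 J1 <2,1,0>
#2 <3,1,0>
#3 <4,1,0>
R:3↔0 J1 <4,2,0>
#4 <5,2,0>
PS:4↔1 J2 <5,2,1>
P:1↔2 J1 <5,3,1>
R:4↔2 J1 <5,4,1>
#5 <6,4,1>
C:5↔3 J2 <6,4,2>
#6 <7,4,2>
#7 <8,4,2>
C:1↔7 J2 <8,4,3>
P:7↔4 J1 <8,5,3>
#8 <9,5,3>
R:1↔6 J1 <9,6,3>
R:0↔8 J1 <9,7,3>
3×8 − 2×7 − 1×3 = 7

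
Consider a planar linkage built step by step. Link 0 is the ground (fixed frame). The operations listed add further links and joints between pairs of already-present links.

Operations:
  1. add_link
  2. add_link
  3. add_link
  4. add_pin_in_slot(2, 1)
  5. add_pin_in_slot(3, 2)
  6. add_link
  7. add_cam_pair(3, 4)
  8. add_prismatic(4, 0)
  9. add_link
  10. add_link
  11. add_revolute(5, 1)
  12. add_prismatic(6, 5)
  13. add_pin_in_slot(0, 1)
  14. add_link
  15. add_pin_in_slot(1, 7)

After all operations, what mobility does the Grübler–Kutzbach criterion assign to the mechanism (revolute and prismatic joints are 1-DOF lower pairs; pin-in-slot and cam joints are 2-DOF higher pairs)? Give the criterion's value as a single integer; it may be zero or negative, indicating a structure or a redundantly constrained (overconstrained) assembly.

M = 10

(L,J1,J2)=(1,0,0); link0 fixed
link1: (2,0,0)
link2: (3,0,0)
link3: (4,0,0)
PS 2-1 [J2]: (4,0,1)
PS 3-2 [J2]: (4,0,2)
link4: (5,0,2)
C 3-4 [J2]: (5,0,3)
P 4-0 [J1]: (5,1,3)
link5: (6,1,3)
link6: (7,1,3)
R 5-1 [J1]: (7,2,3)
P 6-5 [J1]: (7,3,3)
PS 0-1 [J2]: (7,3,4)
link7: (8,3,4)
PS 1-7 [J2]: (8,3,5)
Grübler: 3·7 − 2·3 − 5 = 10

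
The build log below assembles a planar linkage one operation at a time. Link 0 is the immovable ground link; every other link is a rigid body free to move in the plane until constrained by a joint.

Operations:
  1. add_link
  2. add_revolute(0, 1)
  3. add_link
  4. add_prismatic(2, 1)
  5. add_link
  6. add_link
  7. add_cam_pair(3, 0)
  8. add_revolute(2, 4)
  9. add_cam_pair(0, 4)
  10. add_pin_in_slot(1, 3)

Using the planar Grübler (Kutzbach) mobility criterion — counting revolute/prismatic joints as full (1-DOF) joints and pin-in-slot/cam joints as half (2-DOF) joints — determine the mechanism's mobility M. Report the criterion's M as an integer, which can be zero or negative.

[1;0;0] (link 0 is ground)
L+ [2;0;0]
R(0,1)∈J1 [2;1;0]
L+ [3;1;0]
P(2,1)∈J1 [3;2;0]
L+ [4;2;0]
L+ [5;2;0]
C(3,0)∈J2 [5;2;1]
R(2,4)∈J1 [5;3;1]
C(0,4)∈J2 [5;3;2]
PS(1,3)∈J2 [5;3;3]
mobility = 12 − 6 − 3 = 3

M = 3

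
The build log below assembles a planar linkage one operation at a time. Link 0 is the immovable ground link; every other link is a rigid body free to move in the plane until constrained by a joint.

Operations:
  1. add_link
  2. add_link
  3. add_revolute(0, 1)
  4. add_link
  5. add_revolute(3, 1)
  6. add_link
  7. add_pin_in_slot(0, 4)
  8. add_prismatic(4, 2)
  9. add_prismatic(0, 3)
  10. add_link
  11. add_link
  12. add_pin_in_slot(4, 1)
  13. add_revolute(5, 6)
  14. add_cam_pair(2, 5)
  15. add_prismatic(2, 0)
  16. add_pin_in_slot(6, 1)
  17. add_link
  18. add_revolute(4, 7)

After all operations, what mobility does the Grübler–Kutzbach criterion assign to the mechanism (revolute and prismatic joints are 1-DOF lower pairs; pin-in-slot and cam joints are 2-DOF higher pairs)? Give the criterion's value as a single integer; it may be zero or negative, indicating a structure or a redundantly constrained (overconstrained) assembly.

L=1 J1=0 J2=0
add link → L=2 J1=0 J2=0
add link → L=3 J1=0 J2=0
R@0,1 dof=1 J1 → L=3 J1=1 J2=0
add link → L=4 J1=1 J2=0
R@3,1 dof=1 J1 → L=4 J1=2 J2=0
add link → L=5 J1=2 J2=0
PS@0,4 dof=2 J2 → L=5 J1=2 J2=1
P@4,2 dof=1 J1 → L=5 J1=3 J2=1
P@0,3 dof=1 J1 → L=5 J1=4 J2=1
add link → L=6 J1=4 J2=1
add link → L=7 J1=4 J2=1
PS@4,1 dof=2 J2 → L=7 J1=4 J2=2
R@5,6 dof=1 J1 → L=7 J1=5 J2=2
C@2,5 dof=2 J2 → L=7 J1=5 J2=3
P@2,0 dof=1 J1 → L=7 J1=6 J2=3
PS@6,1 dof=2 J2 → L=7 J1=6 J2=4
add link → L=8 J1=6 J2=4
R@4,7 dof=1 J1 → L=8 J1=7 J2=4
M=3(L−1)−2J1−J2=3·7−2·7−4=3

M = 3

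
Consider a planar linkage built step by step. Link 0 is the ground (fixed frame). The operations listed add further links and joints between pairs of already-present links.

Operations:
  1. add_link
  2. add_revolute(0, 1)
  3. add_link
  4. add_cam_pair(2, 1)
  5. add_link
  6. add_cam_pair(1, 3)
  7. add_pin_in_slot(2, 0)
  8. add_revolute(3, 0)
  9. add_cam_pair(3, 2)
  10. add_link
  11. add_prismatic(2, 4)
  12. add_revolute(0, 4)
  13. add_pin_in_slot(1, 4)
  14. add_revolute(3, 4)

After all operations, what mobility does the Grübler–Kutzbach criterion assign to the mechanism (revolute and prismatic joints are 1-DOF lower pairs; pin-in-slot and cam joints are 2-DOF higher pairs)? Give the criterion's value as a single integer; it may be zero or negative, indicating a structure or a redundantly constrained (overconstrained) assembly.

link 0 = ground. State L|J1|J2 = 1|0|0
+link1  2|0|0
R(0,1) f=1→J1  2|1|0
+link2  3|1|0
C(2,1) f=2→J2  3|1|1
+link3  4|1|1
C(1,3) f=2→J2  4|1|2
PS(2,0) f=2→J2  4|1|3
R(3,0) f=1→J1  4|2|3
C(3,2) f=2→J2  4|2|4
+link4  5|2|4
P(2,4) f=1→J1  5|3|4
R(0,4) f=1→J1  5|4|4
PS(1,4) f=2→J2  5|4|5
R(3,4) f=1→J1  5|5|5
M = 3(5−1)−2·5−5 = 12−10−5 = -3

M = -3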